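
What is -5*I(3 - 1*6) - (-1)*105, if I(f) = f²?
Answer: 60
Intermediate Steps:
-5*I(3 - 1*6) - (-1)*105 = -5*(3 - 1*6)² - (-1)*105 = -5*(3 - 6)² - 1*(-105) = -5*(-3)² + 105 = -5*9 + 105 = -45 + 105 = 60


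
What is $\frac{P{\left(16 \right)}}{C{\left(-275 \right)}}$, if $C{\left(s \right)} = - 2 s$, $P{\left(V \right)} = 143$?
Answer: $\frac{13}{50} \approx 0.26$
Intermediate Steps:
$\frac{P{\left(16 \right)}}{C{\left(-275 \right)}} = \frac{143}{\left(-2\right) \left(-275\right)} = \frac{143}{550} = 143 \cdot \frac{1}{550} = \frac{13}{50}$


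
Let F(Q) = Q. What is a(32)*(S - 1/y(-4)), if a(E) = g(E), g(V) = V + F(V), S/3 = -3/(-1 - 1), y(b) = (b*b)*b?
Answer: 289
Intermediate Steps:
y(b) = b³ (y(b) = b²*b = b³)
S = 9/2 (S = 3*(-3/(-1 - 1)) = 3*(-3/(-2)) = 3*(-3*(-½)) = 3*(3/2) = 9/2 ≈ 4.5000)
g(V) = 2*V (g(V) = V + V = 2*V)
a(E) = 2*E
a(32)*(S - 1/y(-4)) = (2*32)*(9/2 - 1/((-4)³)) = 64*(9/2 - 1/(-64)) = 64*(9/2 - 1*(-1/64)) = 64*(9/2 + 1/64) = 64*(289/64) = 289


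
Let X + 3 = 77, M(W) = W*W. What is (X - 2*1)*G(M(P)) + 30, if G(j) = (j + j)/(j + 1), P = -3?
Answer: 798/5 ≈ 159.60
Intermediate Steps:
M(W) = W²
X = 74 (X = -3 + 77 = 74)
G(j) = 2*j/(1 + j) (G(j) = (2*j)/(1 + j) = 2*j/(1 + j))
(X - 2*1)*G(M(P)) + 30 = (74 - 2*1)*(2*(-3)²/(1 + (-3)²)) + 30 = (74 - 2)*(2*9/(1 + 9)) + 30 = 72*(2*9/10) + 30 = 72*(2*9*(⅒)) + 30 = 72*(9/5) + 30 = 648/5 + 30 = 798/5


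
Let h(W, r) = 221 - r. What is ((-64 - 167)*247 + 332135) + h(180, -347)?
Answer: 275646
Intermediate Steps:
((-64 - 167)*247 + 332135) + h(180, -347) = ((-64 - 167)*247 + 332135) + (221 - 1*(-347)) = (-231*247 + 332135) + (221 + 347) = (-57057 + 332135) + 568 = 275078 + 568 = 275646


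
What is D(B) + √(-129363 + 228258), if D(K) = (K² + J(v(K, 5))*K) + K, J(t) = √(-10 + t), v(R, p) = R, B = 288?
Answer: 83232 + √98895 + 288*√278 ≈ 88348.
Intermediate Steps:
D(K) = K + K² + K*√(-10 + K) (D(K) = (K² + √(-10 + K)*K) + K = (K² + K*√(-10 + K)) + K = K + K² + K*√(-10 + K))
D(B) + √(-129363 + 228258) = 288*(1 + 288 + √(-10 + 288)) + √(-129363 + 228258) = 288*(1 + 288 + √278) + √98895 = 288*(289 + √278) + √98895 = (83232 + 288*√278) + √98895 = 83232 + √98895 + 288*√278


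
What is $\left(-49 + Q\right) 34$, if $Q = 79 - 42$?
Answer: $-408$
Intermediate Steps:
$Q = 37$
$\left(-49 + Q\right) 34 = \left(-49 + 37\right) 34 = \left(-12\right) 34 = -408$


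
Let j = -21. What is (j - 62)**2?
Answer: 6889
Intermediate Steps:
(j - 62)**2 = (-21 - 62)**2 = (-83)**2 = 6889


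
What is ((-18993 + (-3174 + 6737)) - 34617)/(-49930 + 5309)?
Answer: 50047/44621 ≈ 1.1216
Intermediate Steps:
((-18993 + (-3174 + 6737)) - 34617)/(-49930 + 5309) = ((-18993 + 3563) - 34617)/(-44621) = (-15430 - 34617)*(-1/44621) = -50047*(-1/44621) = 50047/44621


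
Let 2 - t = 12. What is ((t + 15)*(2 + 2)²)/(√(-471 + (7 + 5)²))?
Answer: -80*I*√327/327 ≈ -4.424*I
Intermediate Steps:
t = -10 (t = 2 - 1*12 = 2 - 12 = -10)
((t + 15)*(2 + 2)²)/(√(-471 + (7 + 5)²)) = ((-10 + 15)*(2 + 2)²)/(√(-471 + (7 + 5)²)) = (5*4²)/(√(-471 + 12²)) = (5*16)/(√(-471 + 144)) = 80/(√(-327)) = 80/((I*√327)) = 80*(-I*√327/327) = -80*I*√327/327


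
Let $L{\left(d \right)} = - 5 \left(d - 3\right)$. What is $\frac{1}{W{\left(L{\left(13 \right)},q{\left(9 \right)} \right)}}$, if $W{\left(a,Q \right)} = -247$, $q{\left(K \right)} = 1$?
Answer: $- \frac{1}{247} \approx -0.0040486$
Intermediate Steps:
$L{\left(d \right)} = 15 - 5 d$ ($L{\left(d \right)} = - 5 \left(-3 + d\right) = 15 - 5 d$)
$\frac{1}{W{\left(L{\left(13 \right)},q{\left(9 \right)} \right)}} = \frac{1}{-247} = - \frac{1}{247}$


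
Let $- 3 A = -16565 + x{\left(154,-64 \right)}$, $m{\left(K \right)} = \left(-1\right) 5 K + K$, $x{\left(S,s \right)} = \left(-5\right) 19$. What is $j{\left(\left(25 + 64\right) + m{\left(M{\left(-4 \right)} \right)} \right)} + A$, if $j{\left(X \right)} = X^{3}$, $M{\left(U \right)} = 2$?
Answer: $\frac{1610983}{3} \approx 5.3699 \cdot 10^{5}$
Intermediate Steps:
$x{\left(S,s \right)} = -95$
$m{\left(K \right)} = - 4 K$ ($m{\left(K \right)} = - 5 K + K = - 4 K$)
$A = \frac{16660}{3}$ ($A = - \frac{-16565 - 95}{3} = \left(- \frac{1}{3}\right) \left(-16660\right) = \frac{16660}{3} \approx 5553.3$)
$j{\left(\left(25 + 64\right) + m{\left(M{\left(-4 \right)} \right)} \right)} + A = \left(\left(25 + 64\right) - 8\right)^{3} + \frac{16660}{3} = \left(89 - 8\right)^{3} + \frac{16660}{3} = 81^{3} + \frac{16660}{3} = 531441 + \frac{16660}{3} = \frac{1610983}{3}$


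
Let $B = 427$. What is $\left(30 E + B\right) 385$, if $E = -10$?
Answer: $48895$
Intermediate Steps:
$\left(30 E + B\right) 385 = \left(30 \left(-10\right) + 427\right) 385 = \left(-300 + 427\right) 385 = 127 \cdot 385 = 48895$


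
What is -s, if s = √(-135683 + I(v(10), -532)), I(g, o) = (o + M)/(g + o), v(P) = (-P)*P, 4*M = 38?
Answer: -I*√13548679093/316 ≈ -368.35*I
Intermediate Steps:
M = 19/2 (M = (¼)*38 = 19/2 ≈ 9.5000)
v(P) = -P²
I(g, o) = (19/2 + o)/(g + o) (I(g, o) = (o + 19/2)/(g + o) = (19/2 + o)/(g + o))
s = I*√13548679093/316 (s = √(-135683 + (19/2 - 532)/(-1*10² - 532)) = √(-135683 - 1045/2/(-1*100 - 532)) = √(-135683 - 1045/2/(-100 - 532)) = √(-135683 - 1045/2/(-632)) = √(-135683 - 1/632*(-1045/2)) = √(-135683 + 1045/1264) = √(-171502267/1264) = I*√13548679093/316 ≈ 368.35*I)
-s = -I*√13548679093/316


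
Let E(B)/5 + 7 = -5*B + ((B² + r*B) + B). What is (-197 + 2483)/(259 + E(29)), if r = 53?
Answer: 1143/5767 ≈ 0.19820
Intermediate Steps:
E(B) = -35 + 5*B² + 245*B (E(B) = -35 + 5*(-5*B + ((B² + 53*B) + B)) = -35 + 5*(-5*B + (B² + 54*B)) = -35 + 5*(B² + 49*B) = -35 + (5*B² + 245*B) = -35 + 5*B² + 245*B)
(-197 + 2483)/(259 + E(29)) = (-197 + 2483)/(259 + (-35 + 5*29² + 245*29)) = 2286/(259 + (-35 + 5*841 + 7105)) = 2286/(259 + (-35 + 4205 + 7105)) = 2286/(259 + 11275) = 2286/11534 = 2286*(1/11534) = 1143/5767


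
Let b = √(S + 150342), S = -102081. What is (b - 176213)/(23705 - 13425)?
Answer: -176213/10280 + √48261/10280 ≈ -17.120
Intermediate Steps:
b = √48261 (b = √(-102081 + 150342) = √48261 ≈ 219.68)
(b - 176213)/(23705 - 13425) = (√48261 - 176213)/(23705 - 13425) = (-176213 + √48261)/10280 = (-176213 + √48261)*(1/10280) = -176213/10280 + √48261/10280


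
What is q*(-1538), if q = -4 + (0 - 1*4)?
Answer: 12304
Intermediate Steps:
q = -8 (q = -4 + (0 - 4) = -4 - 4 = -8)
q*(-1538) = -8*(-1538) = 12304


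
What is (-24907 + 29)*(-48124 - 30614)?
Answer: 1958843964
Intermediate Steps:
(-24907 + 29)*(-48124 - 30614) = -24878*(-78738) = 1958843964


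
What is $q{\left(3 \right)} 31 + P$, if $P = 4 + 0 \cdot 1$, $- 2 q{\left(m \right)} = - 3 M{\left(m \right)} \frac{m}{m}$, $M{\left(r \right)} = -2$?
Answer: $-89$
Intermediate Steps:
$q{\left(m \right)} = -3$ ($q{\left(m \right)} = - \frac{\left(-3\right) \left(-2\right) \frac{m}{m}}{2} = - \frac{6 \cdot 1}{2} = \left(- \frac{1}{2}\right) 6 = -3$)
$P = 4$ ($P = 4 + 0 = 4$)
$q{\left(3 \right)} 31 + P = \left(-3\right) 31 + 4 = -93 + 4 = -89$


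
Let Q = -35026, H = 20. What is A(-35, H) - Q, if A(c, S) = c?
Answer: 34991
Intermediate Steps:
A(-35, H) - Q = -35 - 1*(-35026) = -35 + 35026 = 34991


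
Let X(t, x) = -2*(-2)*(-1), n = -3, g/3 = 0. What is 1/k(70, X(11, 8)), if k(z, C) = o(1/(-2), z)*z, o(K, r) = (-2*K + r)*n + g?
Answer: -1/14910 ≈ -6.7069e-5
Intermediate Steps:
g = 0 (g = 3*0 = 0)
o(K, r) = -3*r + 6*K (o(K, r) = (-2*K + r)*(-3) + 0 = (r - 2*K)*(-3) + 0 = (-3*r + 6*K) + 0 = -3*r + 6*K)
X(t, x) = -4 (X(t, x) = 4*(-1) = -4)
k(z, C) = z*(-3 - 3*z) (k(z, C) = (-3*z + 6/(-2))*z = (-3*z + 6*(-½))*z = (-3*z - 3)*z = (-3 - 3*z)*z = z*(-3 - 3*z))
1/k(70, X(11, 8)) = 1/(-3*70*(1 + 70)) = 1/(-3*70*71) = 1/(-14910) = -1/14910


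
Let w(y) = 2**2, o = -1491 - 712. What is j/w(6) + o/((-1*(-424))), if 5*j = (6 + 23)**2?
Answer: 78131/2120 ≈ 36.854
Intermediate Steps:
o = -2203
w(y) = 4
j = 841/5 (j = (6 + 23)**2/5 = (1/5)*29**2 = (1/5)*841 = 841/5 ≈ 168.20)
j/w(6) + o/((-1*(-424))) = (841/5)/4 - 2203/((-1*(-424))) = (841/5)*(1/4) - 2203/424 = 841/20 - 2203*1/424 = 841/20 - 2203/424 = 78131/2120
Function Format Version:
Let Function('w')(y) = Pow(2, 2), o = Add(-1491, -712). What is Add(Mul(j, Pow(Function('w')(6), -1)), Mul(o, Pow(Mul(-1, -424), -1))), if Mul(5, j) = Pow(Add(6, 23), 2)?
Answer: Rational(78131, 2120) ≈ 36.854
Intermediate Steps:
o = -2203
Function('w')(y) = 4
j = Rational(841, 5) (j = Mul(Rational(1, 5), Pow(Add(6, 23), 2)) = Mul(Rational(1, 5), Pow(29, 2)) = Mul(Rational(1, 5), 841) = Rational(841, 5) ≈ 168.20)
Add(Mul(j, Pow(Function('w')(6), -1)), Mul(o, Pow(Mul(-1, -424), -1))) = Add(Mul(Rational(841, 5), Pow(4, -1)), Mul(-2203, Pow(Mul(-1, -424), -1))) = Add(Mul(Rational(841, 5), Rational(1, 4)), Mul(-2203, Pow(424, -1))) = Add(Rational(841, 20), Mul(-2203, Rational(1, 424))) = Add(Rational(841, 20), Rational(-2203, 424)) = Rational(78131, 2120)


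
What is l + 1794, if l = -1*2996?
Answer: -1202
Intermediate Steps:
l = -2996
l + 1794 = -2996 + 1794 = -1202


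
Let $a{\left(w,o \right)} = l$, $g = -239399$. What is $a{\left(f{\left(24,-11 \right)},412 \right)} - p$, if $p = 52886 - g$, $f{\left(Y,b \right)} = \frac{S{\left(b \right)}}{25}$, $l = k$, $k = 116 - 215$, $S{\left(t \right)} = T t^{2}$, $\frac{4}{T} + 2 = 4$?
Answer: $-292384$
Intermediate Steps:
$T = 2$ ($T = \frac{4}{-2 + 4} = \frac{4}{2} = 4 \cdot \frac{1}{2} = 2$)
$S{\left(t \right)} = 2 t^{2}$
$k = -99$
$l = -99$
$f{\left(Y,b \right)} = \frac{2 b^{2}}{25}$
$a{\left(w,o \right)} = -99$
$p = 292285$ ($p = 52886 - -239399 = 52886 + 239399 = 292285$)
$a{\left(f{\left(24,-11 \right)},412 \right)} - p = -99 - 292285 = -292384$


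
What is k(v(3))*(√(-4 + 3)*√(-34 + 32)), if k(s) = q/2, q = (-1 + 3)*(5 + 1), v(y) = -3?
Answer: -6*√2 ≈ -8.4853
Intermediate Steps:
q = 12 (q = 2*6 = 12)
k(s) = 6 (k(s) = 12/2 = 12*(½) = 6)
k(v(3))*(√(-4 + 3)*√(-34 + 32)) = 6*(√(-4 + 3)*√(-34 + 32)) = 6*(√(-1)*√(-2)) = 6*(I*(I*√2)) = 6*(-√2) = -6*√2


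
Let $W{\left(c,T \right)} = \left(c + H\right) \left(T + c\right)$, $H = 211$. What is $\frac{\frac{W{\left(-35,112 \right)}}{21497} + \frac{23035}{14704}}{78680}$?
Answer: $\frac{99207429}{3552872821120} \approx 2.7923 \cdot 10^{-5}$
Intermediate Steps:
$W{\left(c,T \right)} = \left(211 + c\right) \left(T + c\right)$ ($W{\left(c,T \right)} = \left(c + 211\right) \left(T + c\right) = \left(211 + c\right) \left(T + c\right)$)
$\frac{\frac{W{\left(-35,112 \right)}}{21497} + \frac{23035}{14704}}{78680} = \frac{\frac{\left(-35\right)^{2} + 211 \cdot 112 + 211 \left(-35\right) + 112 \left(-35\right)}{21497} + \frac{23035}{14704}}{78680} = \left(\left(1225 + 23632 - 7385 - 3920\right) \frac{1}{21497} + 23035 \cdot \frac{1}{14704}\right) \frac{1}{78680} = \left(13552 \cdot \frac{1}{21497} + \frac{23035}{14704}\right) \frac{1}{78680} = \left(\frac{1936}{3071} + \frac{23035}{14704}\right) \frac{1}{78680} = \frac{99207429}{45155984} \cdot \frac{1}{78680} = \frac{99207429}{3552872821120}$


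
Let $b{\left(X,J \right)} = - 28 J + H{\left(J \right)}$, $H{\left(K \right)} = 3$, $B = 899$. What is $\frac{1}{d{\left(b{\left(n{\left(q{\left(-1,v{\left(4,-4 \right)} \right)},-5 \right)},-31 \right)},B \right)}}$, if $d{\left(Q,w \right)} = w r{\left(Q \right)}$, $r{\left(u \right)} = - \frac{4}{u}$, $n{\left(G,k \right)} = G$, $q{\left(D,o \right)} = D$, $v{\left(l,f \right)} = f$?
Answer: $- \frac{871}{3596} \approx -0.24221$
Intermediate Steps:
$b{\left(X,J \right)} = 3 - 28 J$ ($b{\left(X,J \right)} = - 28 J + 3 = 3 - 28 J$)
$d{\left(Q,w \right)} = - \frac{4 w}{Q}$ ($d{\left(Q,w \right)} = w \left(- \frac{4}{Q}\right) = - \frac{4 w}{Q}$)
$\frac{1}{d{\left(b{\left(n{\left(q{\left(-1,v{\left(4,-4 \right)} \right)},-5 \right)},-31 \right)},B \right)}} = \frac{1}{\left(-4\right) 899 \frac{1}{3 - -868}} = \frac{1}{\left(-4\right) 899 \frac{1}{3 + 868}} = \frac{1}{\left(-4\right) 899 \cdot \frac{1}{871}} = \frac{1}{- \frac{3596}{871}} = - \frac{871}{3596}$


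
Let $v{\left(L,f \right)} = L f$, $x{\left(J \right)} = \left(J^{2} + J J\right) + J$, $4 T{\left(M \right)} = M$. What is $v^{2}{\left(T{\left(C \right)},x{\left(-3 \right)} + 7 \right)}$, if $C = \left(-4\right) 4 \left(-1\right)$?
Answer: $7744$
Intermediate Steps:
$C = 16$ ($C = \left(-16\right) \left(-1\right) = 16$)
$T{\left(M \right)} = \frac{M}{4}$
$x{\left(J \right)} = J + 2 J^{2}$ ($x{\left(J \right)} = \left(J^{2} + J^{2}\right) + J = 2 J^{2} + J = J + 2 J^{2}$)
$v^{2}{\left(T{\left(C \right)},x{\left(-3 \right)} + 7 \right)} = \left(\frac{1}{4} \cdot 16 \left(- 3 \left(1 + 2 \left(-3\right)\right) + 7\right)\right)^{2} = \left(4 \left(- 3 \left(1 - 6\right) + 7\right)\right)^{2} = \left(4 \left(\left(-3\right) \left(-5\right) + 7\right)\right)^{2} = \left(4 \left(15 + 7\right)\right)^{2} = \left(4 \cdot 22\right)^{2} = 88^{2} = 7744$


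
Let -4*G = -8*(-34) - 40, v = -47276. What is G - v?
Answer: 47218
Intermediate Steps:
G = -58 (G = -(-8*(-34) - 40)/4 = -(272 - 40)/4 = -1/4*232 = -58)
G - v = -58 - 1*(-47276) = -58 + 47276 = 47218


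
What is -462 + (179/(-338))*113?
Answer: -176383/338 ≈ -521.84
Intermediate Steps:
-462 + (179/(-338))*113 = -462 + (179*(-1/338))*113 = -462 - 179/338*113 = -462 - 20227/338 = -176383/338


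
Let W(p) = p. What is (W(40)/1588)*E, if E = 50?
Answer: 500/397 ≈ 1.2594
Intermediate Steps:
(W(40)/1588)*E = (40/1588)*50 = (40*(1/1588))*50 = (10/397)*50 = 500/397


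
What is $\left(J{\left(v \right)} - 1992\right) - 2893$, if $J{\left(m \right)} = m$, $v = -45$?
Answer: $-4930$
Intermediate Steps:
$\left(J{\left(v \right)} - 1992\right) - 2893 = \left(-45 - 1992\right) - 2893 = -2037 - 2893 = -4930$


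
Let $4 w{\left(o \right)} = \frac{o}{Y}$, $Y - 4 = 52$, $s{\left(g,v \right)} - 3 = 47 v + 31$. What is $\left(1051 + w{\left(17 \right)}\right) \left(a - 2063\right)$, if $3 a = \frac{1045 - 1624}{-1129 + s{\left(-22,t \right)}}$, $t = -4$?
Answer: $- \frac{155781656619}{71848} \approx -2.1682 \cdot 10^{6}$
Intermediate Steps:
$s{\left(g,v \right)} = 34 + 47 v$ ($s{\left(g,v \right)} = 3 + \left(47 v + 31\right) = 3 + \left(31 + 47 v\right) = 34 + 47 v$)
$Y = 56$ ($Y = 4 + 52 = 56$)
$w{\left(o \right)} = \frac{o}{224}$ ($w{\left(o \right)} = \frac{o \frac{1}{56}}{4} = \frac{\frac{1}{56} o}{4} = \frac{o}{224}$)
$a = \frac{193}{1283}$ ($a = \frac{\left(1045 - 1624\right) \frac{1}{-1129 + \left(34 + 47 \left(-4\right)\right)}}{3} = \frac{\left(-579\right) \frac{1}{-1129 + \left(34 - 188\right)}}{3} = \frac{\left(-579\right) \frac{1}{-1129 - 154}}{3} = \frac{\left(-579\right) \frac{1}{-1283}}{3} = \frac{\left(-579\right) \left(- \frac{1}{1283}\right)}{3} = \frac{1}{3} \cdot \frac{579}{1283} = \frac{193}{1283} \approx 0.15043$)
$\left(1051 + w{\left(17 \right)}\right) \left(a - 2063\right) = \left(1051 + \frac{1}{224} \cdot 17\right) \left(\frac{193}{1283} - 2063\right) = \left(1051 + \frac{17}{224}\right) \left(- \frac{2646636}{1283}\right) = \frac{235441}{224} \left(- \frac{2646636}{1283}\right) = - \frac{155781656619}{71848}$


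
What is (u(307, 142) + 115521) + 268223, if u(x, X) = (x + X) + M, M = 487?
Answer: 384680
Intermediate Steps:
u(x, X) = 487 + X + x (u(x, X) = (x + X) + 487 = (X + x) + 487 = 487 + X + x)
(u(307, 142) + 115521) + 268223 = ((487 + 142 + 307) + 115521) + 268223 = (936 + 115521) + 268223 = 116457 + 268223 = 384680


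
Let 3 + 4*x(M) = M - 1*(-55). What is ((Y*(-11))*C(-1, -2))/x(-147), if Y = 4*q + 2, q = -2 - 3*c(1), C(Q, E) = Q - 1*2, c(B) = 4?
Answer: 7128/95 ≈ 75.032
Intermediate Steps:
C(Q, E) = -2 + Q (C(Q, E) = Q - 2 = -2 + Q)
q = -14 (q = -2 - 3*4 = -2 - 12 = -14)
x(M) = 13 + M/4 (x(M) = -¾ + (M - 1*(-55))/4 = -¾ + (M + 55)/4 = -¾ + (55 + M)/4 = -¾ + (55/4 + M/4) = 13 + M/4)
Y = -54 (Y = 4*(-14) + 2 = -56 + 2 = -54)
((Y*(-11))*C(-1, -2))/x(-147) = ((-54*(-11))*(-2 - 1))/(13 + (¼)*(-147)) = (594*(-3))/(13 - 147/4) = -1782/(-95/4) = -1782*(-4/95) = 7128/95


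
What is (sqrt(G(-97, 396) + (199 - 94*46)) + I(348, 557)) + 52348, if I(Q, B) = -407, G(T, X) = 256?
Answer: 51941 + I*sqrt(3869) ≈ 51941.0 + 62.201*I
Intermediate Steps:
(sqrt(G(-97, 396) + (199 - 94*46)) + I(348, 557)) + 52348 = (sqrt(256 + (199 - 94*46)) - 407) + 52348 = (sqrt(256 + (199 - 4324)) - 407) + 52348 = (sqrt(256 - 4125) - 407) + 52348 = (sqrt(-3869) - 407) + 52348 = (I*sqrt(3869) - 407) + 52348 = (-407 + I*sqrt(3869)) + 52348 = 51941 + I*sqrt(3869)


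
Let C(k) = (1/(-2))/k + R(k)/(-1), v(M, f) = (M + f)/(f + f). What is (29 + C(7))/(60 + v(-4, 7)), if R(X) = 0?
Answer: 135/281 ≈ 0.48043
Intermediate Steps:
v(M, f) = (M + f)/(2*f) (v(M, f) = (M + f)/((2*f)) = (M + f)*(1/(2*f)) = (M + f)/(2*f))
C(k) = -1/(2*k) (C(k) = (1/(-2))/k + 0/(-1) = (1*(-1/2))/k + 0*(-1) = -1/(2*k) + 0 = -1/(2*k))
(29 + C(7))/(60 + v(-4, 7)) = (29 - 1/2/7)/(60 + (1/2)*(-4 + 7)/7) = (29 - 1/2*1/7)/(60 + (1/2)*(1/7)*3) = (29 - 1/14)/(60 + 3/14) = (405/14)/(843/14) = (14/843)*(405/14) = 135/281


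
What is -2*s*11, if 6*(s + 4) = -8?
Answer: 352/3 ≈ 117.33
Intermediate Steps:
s = -16/3 (s = -4 + (1/6)*(-8) = -4 - 4/3 = -16/3 ≈ -5.3333)
-2*s*11 = -2*(-16/3)*11 = (32/3)*11 = 352/3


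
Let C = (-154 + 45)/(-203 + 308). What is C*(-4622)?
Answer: 503798/105 ≈ 4798.1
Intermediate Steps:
C = -109/105 ≈ -1.0381
C*(-4622) = -109/105*(-4622) = 503798/105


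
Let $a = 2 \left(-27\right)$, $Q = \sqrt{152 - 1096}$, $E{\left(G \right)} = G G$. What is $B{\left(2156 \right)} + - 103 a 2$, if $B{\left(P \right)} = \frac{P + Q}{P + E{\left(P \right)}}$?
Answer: $\frac{23994469}{2157} + \frac{i \sqrt{59}}{1162623} \approx 11124.0 + 6.6067 \cdot 10^{-6} i$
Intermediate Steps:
$E{\left(G \right)} = G^{2}$
$Q = 4 i \sqrt{59}$ ($Q = \sqrt{-944} = 4 i \sqrt{59} \approx 30.725 i$)
$B{\left(P \right)} = \frac{P + 4 i \sqrt{59}}{P + P^{2}}$
$a = -54$
$B{\left(2156 \right)} + - 103 a 2 = \frac{2156 + 4 i \sqrt{59}}{2156 \left(1 + 2156\right)} + \left(-103\right) \left(-54\right) 2 = \frac{2156 + 4 i \sqrt{59}}{2156 \cdot 2157} + 5562 \cdot 2 = \frac{1}{2156} \cdot \frac{1}{2157} \left(2156 + 4 i \sqrt{59}\right) + 11124 = \left(\frac{1}{2157} + \frac{i \sqrt{59}}{1162623}\right) + 11124 = \frac{23994469}{2157} + \frac{i \sqrt{59}}{1162623}$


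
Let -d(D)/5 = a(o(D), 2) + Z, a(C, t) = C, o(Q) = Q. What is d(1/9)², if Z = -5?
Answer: 48400/81 ≈ 597.53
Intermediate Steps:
d(D) = 25 - 5*D (d(D) = -5*(D - 5) = -5*(-5 + D) = 25 - 5*D)
d(1/9)² = (25 - 5/9)² = (220/9)² = 48400/81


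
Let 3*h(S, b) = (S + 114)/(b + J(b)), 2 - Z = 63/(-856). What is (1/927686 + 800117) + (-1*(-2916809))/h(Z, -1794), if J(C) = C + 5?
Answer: -24823468023596793839/92173953274 ≈ -2.6931e+8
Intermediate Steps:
J(C) = 5 + C
Z = 1775/856 (Z = 2 - 63/(-856) = 2 - 63*(-1)/856 = 2 - 1*(-63/856) = 2 + 63/856 = 1775/856 ≈ 2.0736)
h(S, b) = (114 + S)/(3*(5 + 2*b)) (h(S, b) = ((S + 114)/(b + (5 + b)))/3 = ((114 + S)/(5 + 2*b))/3 = (114 + S)/(3*(5 + 2*b)))
(1/927686 + 800117) + (-1*(-2916809))/h(Z, -1794) = (1/927686 + 800117) + (-1*(-2916809))/(((114 + 1775/856)/(3*(5 + 2*(-1794))))) = (1/927686 + 800117) + 2916809/(((⅓)*(99359/856)/(5 - 3588))) = 742257339263/927686 + 2916809/(((⅓)*(99359/856)/(-3583))) = 742257339263/927686 + 2916809/(((⅓)*(-1/3583)*(99359/856))) = 742257339263/927686 + 2916809/(-99359/9201144) = 742257339263/927686 + 2916809*(-9201144/99359) = 742257339263/927686 - 26837979629496/99359 = -24823468023596793839/92173953274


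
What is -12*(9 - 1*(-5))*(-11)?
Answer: 1848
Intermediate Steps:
-12*(9 - 1*(-5))*(-11) = -12*(9 + 5)*(-11) = -12*14*(-11) = -168*(-11) = 1848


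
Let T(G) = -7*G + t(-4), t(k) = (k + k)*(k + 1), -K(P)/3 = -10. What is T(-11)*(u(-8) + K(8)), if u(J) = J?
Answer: 2222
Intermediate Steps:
K(P) = 30 (K(P) = -3*(-10) = 30)
t(k) = 2*k*(1 + k) (t(k) = (2*k)*(1 + k) = 2*k*(1 + k))
T(G) = 24 - 7*G (T(G) = -7*G + 2*(-4)*(1 - 4) = -7*G + 2*(-4)*(-3) = -7*G + 24 = 24 - 7*G)
T(-11)*(u(-8) + K(8)) = (24 - 7*(-11))*(-8 + 30) = (24 + 77)*22 = 101*22 = 2222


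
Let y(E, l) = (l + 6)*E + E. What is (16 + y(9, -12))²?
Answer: 841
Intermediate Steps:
y(E, l) = E + E*(6 + l) (y(E, l) = (6 + l)*E + E = E*(6 + l) + E = E + E*(6 + l))
(16 + y(9, -12))² = (16 + 9*(7 - 12))² = (16 + 9*(-5))² = (16 - 45)² = (-29)² = 841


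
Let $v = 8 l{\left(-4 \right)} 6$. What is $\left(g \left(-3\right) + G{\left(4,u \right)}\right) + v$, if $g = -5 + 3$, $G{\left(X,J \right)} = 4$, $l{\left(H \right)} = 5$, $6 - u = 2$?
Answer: $250$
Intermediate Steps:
$u = 4$ ($u = 6 - 2 = 4$)
$g = -2$
$v = 240$ ($v = 8 \cdot 5 \cdot 6 = 40 \cdot 6 = 240$)
$\left(g \left(-3\right) + G{\left(4,u \right)}\right) + v = \left(\left(-2\right) \left(-3\right) + 4\right) + 240 = \left(6 + 4\right) + 240 = 10 + 240 = 250$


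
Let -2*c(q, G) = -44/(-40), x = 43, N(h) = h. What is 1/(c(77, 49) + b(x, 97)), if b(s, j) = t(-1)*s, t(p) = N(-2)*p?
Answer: 20/1709 ≈ 0.011703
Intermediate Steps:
t(p) = -2*p
c(q, G) = -11/20 (c(q, G) = -(-22)/(-40) = -(-22)*(-1)/40 = -½*11/10 = -11/20)
b(s, j) = 2*s (b(s, j) = (-2*(-1))*s = 2*s)
1/(c(77, 49) + b(x, 97)) = 1/(-11/20 + 2*43) = 1/(-11/20 + 86) = 1/(1709/20) = 20/1709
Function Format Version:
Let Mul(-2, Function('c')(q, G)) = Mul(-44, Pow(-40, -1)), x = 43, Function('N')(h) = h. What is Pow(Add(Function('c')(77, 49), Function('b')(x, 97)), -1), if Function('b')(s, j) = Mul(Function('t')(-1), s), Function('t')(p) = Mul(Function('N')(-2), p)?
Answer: Rational(20, 1709) ≈ 0.011703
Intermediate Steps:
Function('t')(p) = Mul(-2, p)
Function('c')(q, G) = Rational(-11, 20) (Function('c')(q, G) = Mul(Rational(-1, 2), Mul(-44, Pow(-40, -1))) = Mul(Rational(-1, 2), Mul(-44, Rational(-1, 40))) = Mul(Rational(-1, 2), Rational(11, 10)) = Rational(-11, 20))
Function('b')(s, j) = Mul(2, s) (Function('b')(s, j) = Mul(Mul(-2, -1), s) = Mul(2, s))
Pow(Add(Function('c')(77, 49), Function('b')(x, 97)), -1) = Pow(Add(Rational(-11, 20), Mul(2, 43)), -1) = Pow(Add(Rational(-11, 20), 86), -1) = Pow(Rational(1709, 20), -1) = Rational(20, 1709)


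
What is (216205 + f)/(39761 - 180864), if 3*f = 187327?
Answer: -835942/423309 ≈ -1.9748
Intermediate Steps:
f = 187327/3 (f = (⅓)*187327 = 187327/3 ≈ 62442.)
(216205 + f)/(39761 - 180864) = (216205 + 187327/3)/(39761 - 180864) = (835942/3)/(-141103) = (835942/3)*(-1/141103) = -835942/423309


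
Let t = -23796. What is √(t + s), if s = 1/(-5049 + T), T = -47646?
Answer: I*√7341761443955/17565 ≈ 154.26*I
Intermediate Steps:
s = -1/52695 (s = 1/(-5049 - 47646) = 1/(-52695) = -1/52695 ≈ -1.8977e-5)
√(t + s) = √(-23796 - 1/52695) = √(-1253930221/52695) = I*√7341761443955/17565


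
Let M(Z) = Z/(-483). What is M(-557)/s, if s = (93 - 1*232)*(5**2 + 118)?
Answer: -557/9600591 ≈ -5.8017e-5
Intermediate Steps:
M(Z) = -Z/483 (M(Z) = Z*(-1/483) = -Z/483)
s = -19877 (s = (93 - 232)*(25 + 118) = -139*143 = -19877)
M(-557)/s = -1/483*(-557)/(-19877) = (557/483)*(-1/19877) = -557/9600591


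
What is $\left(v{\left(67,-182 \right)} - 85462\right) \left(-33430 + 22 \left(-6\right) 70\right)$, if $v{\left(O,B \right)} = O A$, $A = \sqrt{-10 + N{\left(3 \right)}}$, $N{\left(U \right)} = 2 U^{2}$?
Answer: $3646663540 - 5717780 \sqrt{2} \approx 3.6386 \cdot 10^{9}$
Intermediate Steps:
$A = 2 \sqrt{2}$ ($A = \sqrt{-10 + 2 \cdot 3^{2}} = \sqrt{-10 + 2 \cdot 9} = \sqrt{-10 + 18} = \sqrt{8} = 2 \sqrt{2} \approx 2.8284$)
$v{\left(O,B \right)} = 2 O \sqrt{2}$ ($v{\left(O,B \right)} = O 2 \sqrt{2} = 2 O \sqrt{2}$)
$\left(v{\left(67,-182 \right)} - 85462\right) \left(-33430 + 22 \left(-6\right) 70\right) = \left(2 \cdot 67 \sqrt{2} - 85462\right) \left(-33430 + 22 \left(-6\right) 70\right) = \left(134 \sqrt{2} - 85462\right) \left(-33430 - 9240\right) = \left(-85462 + 134 \sqrt{2}\right) \left(-33430 - 9240\right) = \left(-85462 + 134 \sqrt{2}\right) \left(-42670\right) = 3646663540 - 5717780 \sqrt{2}$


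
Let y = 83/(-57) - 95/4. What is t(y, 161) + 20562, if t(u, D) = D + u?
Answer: 4719097/228 ≈ 20698.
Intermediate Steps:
y = -5747/228 (y = 83*(-1/57) - 95*1/4 = -83/57 - 95/4 = -5747/228 ≈ -25.206)
t(y, 161) + 20562 = (161 - 5747/228) + 20562 = 30961/228 + 20562 = 4719097/228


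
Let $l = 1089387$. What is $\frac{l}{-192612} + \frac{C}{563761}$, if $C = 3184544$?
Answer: $- \frac{23409563}{3290519204} \approx -0.0071142$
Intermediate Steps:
$\frac{l}{-192612} + \frac{C}{563761} = \frac{1089387}{-192612} + \frac{3184544}{563761} = 1089387 \left(- \frac{1}{192612}\right) + 3184544 \cdot \frac{1}{563761} = - \frac{363129}{64204} + \frac{289504}{51251} = - \frac{23409563}{3290519204}$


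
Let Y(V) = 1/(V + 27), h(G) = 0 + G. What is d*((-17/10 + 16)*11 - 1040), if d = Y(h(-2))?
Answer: -8827/250 ≈ -35.308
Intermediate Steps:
h(G) = G
Y(V) = 1/(27 + V)
d = 1/25 (d = 1/(27 - 2) = 1/25 ≈ 0.040000)
d*((-17/10 + 16)*11 - 1040) = ((-17/10 + 16)*11 - 1040)/25 = ((143/10)*11 - 1040)/25 = (1573/10 - 1040)/25 = (1/25)*(-8827/10) = -8827/250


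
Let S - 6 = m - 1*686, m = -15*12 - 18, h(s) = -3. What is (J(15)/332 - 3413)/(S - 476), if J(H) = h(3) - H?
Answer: 566567/224764 ≈ 2.5207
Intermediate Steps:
m = -198 (m = -180 - 18 = -198)
S = -878 (S = 6 + (-198 - 1*686) = 6 + (-198 - 686) = 6 - 884 = -878)
J(H) = -3 - H
(J(15)/332 - 3413)/(S - 476) = ((-3 - 1*15)/332 - 3413)/(-878 - 476) = ((-3 - 15)*(1/332) - 3413)/(-1354) = (-18*1/332 - 3413)*(-1/1354) = (-9/166 - 3413)*(-1/1354) = -566567/166*(-1/1354) = 566567/224764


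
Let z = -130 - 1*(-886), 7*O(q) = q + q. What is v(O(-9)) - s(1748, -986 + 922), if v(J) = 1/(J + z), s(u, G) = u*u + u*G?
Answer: -15524715161/5274 ≈ -2.9436e+6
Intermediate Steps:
s(u, G) = u**2 + G*u
O(q) = 2*q/7 (O(q) = (q + q)/7 = (2*q)/7 = 2*q/7)
z = 756 (z = -130 + 886 = 756)
v(J) = 1/(756 + J) (v(J) = 1/(J + 756) = 1/(756 + J))
v(O(-9)) - s(1748, -986 + 922) = 1/(756 + (2/7)*(-9)) - 1748*((-986 + 922) + 1748) = 1/(756 - 18/7) - 1748*(-64 + 1748) = 1/(5274/7) - 1748*1684 = 7/5274 - 1*2943632 = 7/5274 - 2943632 = -15524715161/5274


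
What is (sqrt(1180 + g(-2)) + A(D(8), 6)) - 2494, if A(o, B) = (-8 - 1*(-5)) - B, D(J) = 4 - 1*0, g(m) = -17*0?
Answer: -2503 + 2*sqrt(295) ≈ -2468.6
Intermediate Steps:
g(m) = 0
D(J) = 4 (D(J) = 4 + 0 = 4)
A(o, B) = -3 - B (A(o, B) = (-8 + 5) - B = -3 - B)
(sqrt(1180 + g(-2)) + A(D(8), 6)) - 2494 = (sqrt(1180 + 0) + (-3 - 1*6)) - 2494 = (sqrt(1180) + (-3 - 6)) - 2494 = (2*sqrt(295) - 9) - 2494 = (-9 + 2*sqrt(295)) - 2494 = -2503 + 2*sqrt(295)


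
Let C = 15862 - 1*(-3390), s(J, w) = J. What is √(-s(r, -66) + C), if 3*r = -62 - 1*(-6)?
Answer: 2*√43359/3 ≈ 138.82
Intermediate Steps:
r = -56/3 (r = (-62 - 1*(-6))/3 = (-62 + 6)/3 = (⅓)*(-56) = -56/3 ≈ -18.667)
C = 19252 (C = 15862 + 3390 = 19252)
√(-s(r, -66) + C) = √(-1*(-56/3) + 19252) = √(56/3 + 19252) = √(57812/3) = 2*√43359/3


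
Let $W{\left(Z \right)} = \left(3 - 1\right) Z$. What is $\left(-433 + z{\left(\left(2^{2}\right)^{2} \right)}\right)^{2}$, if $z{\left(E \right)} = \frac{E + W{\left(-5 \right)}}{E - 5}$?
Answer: $\frac{22629049}{121} \approx 1.8702 \cdot 10^{5}$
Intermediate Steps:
$W{\left(Z \right)} = 2 Z$
$z{\left(E \right)} = \frac{-10 + E}{-5 + E}$ ($z{\left(E \right)} = \frac{E + 2 \left(-5\right)}{E - 5} = \frac{E - 10}{-5 + E} = \frac{-10 + E}{-5 + E}$)
$\left(-433 + z{\left(\left(2^{2}\right)^{2} \right)}\right)^{2} = \left(-433 + \frac{-10 + \left(2^{2}\right)^{2}}{-5 + \left(2^{2}\right)^{2}}\right)^{2} = \left(-433 + \frac{-10 + 4^{2}}{-5 + 4^{2}}\right)^{2} = \left(-433 + \frac{-10 + 16}{-5 + 16}\right)^{2} = \left(-433 + \frac{1}{11} \cdot 6\right)^{2} = \left(-433 + \frac{6}{11}\right)^{2} = \left(- \frac{4757}{11}\right)^{2} = \frac{22629049}{121}$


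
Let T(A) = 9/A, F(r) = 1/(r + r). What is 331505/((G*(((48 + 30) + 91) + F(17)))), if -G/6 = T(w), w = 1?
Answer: -5635585/155169 ≈ -36.319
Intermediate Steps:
F(r) = 1/(2*r)
G = -54 (G = -54/1 = -54 ≈ -54.000)
331505/((G*(((48 + 30) + 91) + F(17)))) = 331505/((-54*(((48 + 30) + 91) + (½)/17))) = 331505/((-54*((78 + 91) + (½)*(1/17)))) = 331505/((-54*(169 + 1/34))) = 331505/((-54*5747/34)) = 331505/(-155169/17) = 331505*(-17/155169) = -5635585/155169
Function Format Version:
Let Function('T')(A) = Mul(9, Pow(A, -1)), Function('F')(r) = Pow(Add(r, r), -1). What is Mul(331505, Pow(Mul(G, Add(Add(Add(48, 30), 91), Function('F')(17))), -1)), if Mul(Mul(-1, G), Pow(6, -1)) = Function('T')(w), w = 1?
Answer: Rational(-5635585, 155169) ≈ -36.319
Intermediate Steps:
Function('F')(r) = Mul(Rational(1, 2), Pow(r, -1)) (Function('F')(r) = Pow(Mul(2, r), -1) = Mul(Rational(1, 2), Pow(r, -1)))
G = -54 (G = Mul(-6, Mul(9, Pow(1, -1))) = Mul(-6, Mul(9, 1)) = Mul(-6, 9) = -54)
Mul(331505, Pow(Mul(G, Add(Add(Add(48, 30), 91), Function('F')(17))), -1)) = Mul(331505, Pow(Mul(-54, Add(Add(Add(48, 30), 91), Mul(Rational(1, 2), Pow(17, -1)))), -1)) = Mul(331505, Pow(Mul(-54, Add(Add(78, 91), Mul(Rational(1, 2), Rational(1, 17)))), -1)) = Mul(331505, Pow(Mul(-54, Add(169, Rational(1, 34))), -1)) = Mul(331505, Pow(Mul(-54, Rational(5747, 34)), -1)) = Mul(331505, Pow(Rational(-155169, 17), -1)) = Mul(331505, Rational(-17, 155169)) = Rational(-5635585, 155169)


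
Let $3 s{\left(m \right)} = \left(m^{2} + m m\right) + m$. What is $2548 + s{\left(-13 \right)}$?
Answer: $\frac{7969}{3} \approx 2656.3$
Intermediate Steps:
$s{\left(m \right)} = \frac{m}{3} + \frac{2 m^{2}}{3}$ ($s{\left(m \right)} = \frac{\left(m^{2} + m m\right) + m}{3} = \frac{\left(m^{2} + m^{2}\right) + m}{3} = \frac{2 m^{2} + m}{3} = \frac{m + 2 m^{2}}{3} = \frac{m}{3} + \frac{2 m^{2}}{3}$)
$2548 + s{\left(-13 \right)} = 2548 + \frac{1}{3} \left(-13\right) \left(1 + 2 \left(-13\right)\right) = 2548 + \frac{1}{3} \left(-13\right) \left(1 - 26\right) = 2548 + \frac{1}{3} \left(-13\right) \left(-25\right) = 2548 + \frac{325}{3} = \frac{7969}{3}$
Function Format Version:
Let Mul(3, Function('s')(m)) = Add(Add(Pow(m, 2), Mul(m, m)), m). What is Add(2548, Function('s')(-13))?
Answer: Rational(7969, 3) ≈ 2656.3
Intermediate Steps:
Function('s')(m) = Add(Mul(Rational(1, 3), m), Mul(Rational(2, 3), Pow(m, 2))) (Function('s')(m) = Mul(Rational(1, 3), Add(Add(Pow(m, 2), Mul(m, m)), m)) = Mul(Rational(1, 3), Add(Add(Pow(m, 2), Pow(m, 2)), m)) = Mul(Rational(1, 3), Add(Mul(2, Pow(m, 2)), m)) = Mul(Rational(1, 3), Add(m, Mul(2, Pow(m, 2)))) = Add(Mul(Rational(1, 3), m), Mul(Rational(2, 3), Pow(m, 2))))
Add(2548, Function('s')(-13)) = Add(2548, Mul(Rational(1, 3), -13, Add(1, Mul(2, -13)))) = Add(2548, Mul(Rational(1, 3), -13, Add(1, -26))) = Add(2548, Mul(Rational(1, 3), -13, -25)) = Add(2548, Rational(325, 3)) = Rational(7969, 3)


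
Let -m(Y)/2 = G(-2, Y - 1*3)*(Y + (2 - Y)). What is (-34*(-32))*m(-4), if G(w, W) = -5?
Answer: 21760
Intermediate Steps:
m(Y) = 20 (m(Y) = -(-10)*(Y + (2 - Y)) = -(-10)*2 = -2*(-10) = 20)
(-34*(-32))*m(-4) = -34*(-32)*20 = 1088*20 = 21760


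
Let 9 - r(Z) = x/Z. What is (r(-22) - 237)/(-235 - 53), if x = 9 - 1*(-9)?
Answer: 833/1056 ≈ 0.78883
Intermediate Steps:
x = 18 (x = 9 + 9 = 18)
r(Z) = 9 - 18/Z
(r(-22) - 237)/(-235 - 53) = ((9 - 18/(-22)) - 237)/(-235 - 53) = ((9 - 18*(-1/22)) - 237)/(-288) = ((9 + 9/11) - 237)*(-1/288) = (108/11 - 237)*(-1/288) = -2499/11*(-1/288) = 833/1056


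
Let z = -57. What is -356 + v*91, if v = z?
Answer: -5543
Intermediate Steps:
v = -57
-356 + v*91 = -356 - 57*91 = -356 - 5187 = -5543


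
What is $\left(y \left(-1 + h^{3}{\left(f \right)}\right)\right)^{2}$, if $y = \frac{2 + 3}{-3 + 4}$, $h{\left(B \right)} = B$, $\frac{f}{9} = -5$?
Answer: $207598696900$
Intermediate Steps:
$f = -45$ ($f = 9 \left(-5\right) = -45$)
$y = 5$ ($y = \frac{5}{1} = 5 \cdot 1 = 5$)
$\left(y \left(-1 + h^{3}{\left(f \right)}\right)\right)^{2} = \left(5 \left(-1 + \left(-45\right)^{3}\right)\right)^{2} = \left(5 \left(-1 - 91125\right)\right)^{2} = \left(5 \left(-91126\right)\right)^{2} = \left(-455630\right)^{2} = 207598696900$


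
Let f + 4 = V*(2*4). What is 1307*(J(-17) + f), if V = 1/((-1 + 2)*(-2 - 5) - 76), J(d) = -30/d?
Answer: -4300030/1411 ≈ -3047.5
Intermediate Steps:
V = -1/83 (V = 1/(1*(-7) - 76) = 1/(-7 - 76) = 1/(-83) = -1/83 ≈ -0.012048)
f = -340/83 (f = -4 - 2*4/83 = -4 - 1/83*8 = -4 - 8/83 = -340/83 ≈ -4.0964)
1307*(J(-17) + f) = 1307*(-30/(-17) - 340/83) = 1307*(-30*(-1/17) - 340/83) = 1307*(30/17 - 340/83) = 1307*(-3290/1411) = -4300030/1411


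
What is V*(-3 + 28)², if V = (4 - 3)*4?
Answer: 2500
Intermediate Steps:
V = 4 (V = 1*4 = 4)
V*(-3 + 28)² = 4*(-3 + 28)² = 4*25² = 4*625 = 2500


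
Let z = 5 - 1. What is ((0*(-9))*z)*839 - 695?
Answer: -695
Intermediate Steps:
z = 4
((0*(-9))*z)*839 - 695 = ((0*(-9))*4)*839 - 695 = (0*4)*839 - 695 = 0*839 - 695 = 0 - 695 = -695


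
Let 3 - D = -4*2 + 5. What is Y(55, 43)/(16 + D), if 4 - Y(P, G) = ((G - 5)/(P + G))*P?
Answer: -849/1078 ≈ -0.78757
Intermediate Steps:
Y(P, G) = 4 - P*(-5 + G)/(G + P) (Y(P, G) = 4 - (G - 5)/(P + G)*P = 4 - (-5 + G)/(G + P)*P = 4 - P*(-5 + G)/(G + P))
D = 6 (D = 3 - (-4*2 + 5) = 3 - (-8 + 5) = 3 - 1*(-3) = 3 + 3 = 6)
Y(55, 43)/(16 + D) = ((4*43 + 9*55 - 1*43*55)/(43 + 55))/(16 + 6) = ((172 + 495 - 2365)/98)/22 = ((1/98)*(-1698))/22 = (1/22)*(-849/49) = -849/1078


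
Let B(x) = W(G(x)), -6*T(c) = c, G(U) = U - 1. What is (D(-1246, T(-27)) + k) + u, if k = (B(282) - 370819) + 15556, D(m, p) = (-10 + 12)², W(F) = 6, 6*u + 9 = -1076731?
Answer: -1604129/3 ≈ -5.3471e+5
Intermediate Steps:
G(U) = -1 + U
u = -538370/3 (u = -3/2 + (⅙)*(-1076731) = -3/2 - 1076731/6 = -538370/3 ≈ -1.7946e+5)
T(c) = -c/6
B(x) = 6
D(m, p) = 4 (D(m, p) = 2² = 4)
k = -355257 (k = (6 - 370819) + 15556 = -370813 + 15556 = -355257)
(D(-1246, T(-27)) + k) + u = (4 - 355257) - 538370/3 = -355253 - 538370/3 = -1604129/3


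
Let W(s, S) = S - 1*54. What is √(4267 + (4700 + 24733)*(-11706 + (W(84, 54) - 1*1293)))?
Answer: 10*I*√3825953 ≈ 19560.0*I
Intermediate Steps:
W(s, S) = -54 + S (W(s, S) = S - 54 = -54 + S)
√(4267 + (4700 + 24733)*(-11706 + (W(84, 54) - 1*1293))) = √(4267 + (4700 + 24733)*(-11706 + ((-54 + 54) - 1*1293))) = √(4267 + 29433*(-11706 + (0 - 1293))) = √(4267 + 29433*(-11706 - 1293)) = √(4267 + 29433*(-12999)) = √(4267 - 382599567) = √(-382595300) = 10*I*√3825953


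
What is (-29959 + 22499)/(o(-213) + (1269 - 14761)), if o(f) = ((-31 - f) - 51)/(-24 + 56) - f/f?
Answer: 47744/86329 ≈ 0.55305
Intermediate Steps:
o(f) = -57/16 - f/32 (o(f) = (-82 - f)/32 - 1*1 = (-82 - f)*(1/32) - 1 = (-41/16 - f/32) - 1 = -57/16 - f/32)
(-29959 + 22499)/(o(-213) + (1269 - 14761)) = (-29959 + 22499)/((-57/16 - 1/32*(-213)) + (1269 - 14761)) = -7460/((-57/16 + 213/32) - 13492) = -7460/(99/32 - 13492) = -7460/(-431645/32) = -7460*(-32/431645) = 47744/86329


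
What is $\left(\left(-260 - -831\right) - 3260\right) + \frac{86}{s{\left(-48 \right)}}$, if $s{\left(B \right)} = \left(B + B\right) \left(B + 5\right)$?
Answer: $- \frac{129071}{48} \approx -2689.0$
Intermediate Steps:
$s{\left(B \right)} = 2 B \left(5 + B\right)$
$\left(\left(-260 - -831\right) - 3260\right) + \frac{86}{s{\left(-48 \right)}} = \left(\left(-260 - -831\right) - 3260\right) + \frac{86}{2 \left(-48\right) \left(5 - 48\right)} = \left(\left(-260 + 831\right) - 3260\right) + \frac{86}{2 \left(-48\right) \left(-43\right)} = \left(571 - 3260\right) + \frac{86}{4128} = -2689 + 86 \cdot \frac{1}{4128} = -2689 + \frac{1}{48} = - \frac{129071}{48}$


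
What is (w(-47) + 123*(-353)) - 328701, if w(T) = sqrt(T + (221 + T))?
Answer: -372120 + sqrt(127) ≈ -3.7211e+5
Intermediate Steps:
w(T) = sqrt(221 + 2*T)
(w(-47) + 123*(-353)) - 328701 = (sqrt(221 + 2*(-47)) + 123*(-353)) - 328701 = (sqrt(221 - 94) - 43419) - 328701 = (sqrt(127) - 43419) - 328701 = (-43419 + sqrt(127)) - 328701 = -372120 + sqrt(127)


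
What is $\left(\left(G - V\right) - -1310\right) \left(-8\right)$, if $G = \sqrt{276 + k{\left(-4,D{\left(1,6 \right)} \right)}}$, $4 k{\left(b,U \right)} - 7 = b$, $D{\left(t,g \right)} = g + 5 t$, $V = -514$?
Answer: $-14592 - 12 \sqrt{123} \approx -14725.0$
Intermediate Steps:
$k{\left(b,U \right)} = \frac{7}{4} + \frac{b}{4}$
$G = \frac{3 \sqrt{123}}{2}$ ($G = \sqrt{276 + \left(\frac{7}{4} + \frac{1}{4} \left(-4\right)\right)} = \sqrt{276 + \left(\frac{7}{4} - 1\right)} = \sqrt{276 + \frac{3}{4}} = \sqrt{\frac{1107}{4}} = \frac{3 \sqrt{123}}{2} \approx 16.636$)
$\left(\left(G - V\right) - -1310\right) \left(-8\right) = \left(\left(\frac{3 \sqrt{123}}{2} - -514\right) - -1310\right) \left(-8\right) = \left(\left(\frac{3 \sqrt{123}}{2} + 514\right) + 1310\right) \left(-8\right) = \left(\left(514 + \frac{3 \sqrt{123}}{2}\right) + 1310\right) \left(-8\right) = \left(1824 + \frac{3 \sqrt{123}}{2}\right) \left(-8\right) = -14592 - 12 \sqrt{123}$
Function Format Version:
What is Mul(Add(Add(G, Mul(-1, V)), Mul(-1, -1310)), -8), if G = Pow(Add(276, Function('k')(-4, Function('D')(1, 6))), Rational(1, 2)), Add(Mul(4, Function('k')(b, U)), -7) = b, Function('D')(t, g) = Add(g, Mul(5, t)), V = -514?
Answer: Add(-14592, Mul(-12, Pow(123, Rational(1, 2)))) ≈ -14725.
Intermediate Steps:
Function('k')(b, U) = Add(Rational(7, 4), Mul(Rational(1, 4), b))
G = Mul(Rational(3, 2), Pow(123, Rational(1, 2))) (G = Pow(Add(276, Add(Rational(7, 4), Mul(Rational(1, 4), -4))), Rational(1, 2)) = Pow(Add(276, Add(Rational(7, 4), -1)), Rational(1, 2)) = Pow(Add(276, Rational(3, 4)), Rational(1, 2)) = Pow(Rational(1107, 4), Rational(1, 2)) = Mul(Rational(3, 2), Pow(123, Rational(1, 2))) ≈ 16.636)
Mul(Add(Add(G, Mul(-1, V)), Mul(-1, -1310)), -8) = Mul(Add(Add(Mul(Rational(3, 2), Pow(123, Rational(1, 2))), Mul(-1, -514)), Mul(-1, -1310)), -8) = Mul(Add(Add(Mul(Rational(3, 2), Pow(123, Rational(1, 2))), 514), 1310), -8) = Mul(Add(Add(514, Mul(Rational(3, 2), Pow(123, Rational(1, 2)))), 1310), -8) = Mul(Add(1824, Mul(Rational(3, 2), Pow(123, Rational(1, 2)))), -8) = Add(-14592, Mul(-12, Pow(123, Rational(1, 2))))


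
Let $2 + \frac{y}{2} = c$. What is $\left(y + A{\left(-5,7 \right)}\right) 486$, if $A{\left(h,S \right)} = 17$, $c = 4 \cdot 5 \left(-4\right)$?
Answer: $-71442$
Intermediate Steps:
$c = -80$ ($c = 20 \left(-4\right) = -80$)
$y = -164$ ($y = -4 + 2 \left(-80\right) = -4 - 160 = -164$)
$\left(y + A{\left(-5,7 \right)}\right) 486 = \left(-164 + 17\right) 486 = \left(-147\right) 486 = -71442$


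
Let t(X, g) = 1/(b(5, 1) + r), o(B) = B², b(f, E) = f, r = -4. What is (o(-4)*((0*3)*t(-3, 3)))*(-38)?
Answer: 0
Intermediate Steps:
t(X, g) = 1 (t(X, g) = 1/(5 - 4) = 1/1 = 1)
(o(-4)*((0*3)*t(-3, 3)))*(-38) = ((-4)²*((0*3)*1))*(-38) = (16*(0*1))*(-38) = (16*0)*(-38) = 0*(-38) = 0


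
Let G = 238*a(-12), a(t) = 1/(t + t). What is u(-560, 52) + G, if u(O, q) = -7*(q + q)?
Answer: -8855/12 ≈ -737.92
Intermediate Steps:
u(O, q) = -14*q
a(t) = 1/(2*t)
G = -119/12 (G = 238*((½)/(-12)) = 238*((½)*(-1/12)) = 238*(-1/24) = -119/12 ≈ -9.9167)
u(-560, 52) + G = -14*52 - 119/12 = -728 - 119/12 = -8855/12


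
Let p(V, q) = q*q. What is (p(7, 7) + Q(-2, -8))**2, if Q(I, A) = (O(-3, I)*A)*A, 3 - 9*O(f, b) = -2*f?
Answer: 6889/9 ≈ 765.44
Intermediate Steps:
O(f, b) = 1/3 + 2*f/9 (O(f, b) = 1/3 - (-2)*f/9 = 1/3 + 2*f/9)
p(V, q) = q**2
Q(I, A) = -A**2/3 (Q(I, A) = ((1/3 + (2/9)*(-3))*A)*A = ((1/3 - 2/3)*A)*A = (-A/3)*A = -A**2/3)
(p(7, 7) + Q(-2, -8))**2 = (7**2 - 1/3*(-8)**2)**2 = (49 - 1/3*64)**2 = (49 - 64/3)**2 = (83/3)**2 = 6889/9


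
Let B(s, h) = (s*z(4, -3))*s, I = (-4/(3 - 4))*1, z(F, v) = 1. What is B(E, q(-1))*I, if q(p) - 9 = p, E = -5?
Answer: 100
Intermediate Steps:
q(p) = 9 + p
I = 4 (I = (-4/(-1))*1 = -1*(-4)*1 = 4*1 = 4)
B(s, h) = s² (B(s, h) = (s*1)*s = s*s = s²)
B(E, q(-1))*I = (-5)²*4 = 25*4 = 100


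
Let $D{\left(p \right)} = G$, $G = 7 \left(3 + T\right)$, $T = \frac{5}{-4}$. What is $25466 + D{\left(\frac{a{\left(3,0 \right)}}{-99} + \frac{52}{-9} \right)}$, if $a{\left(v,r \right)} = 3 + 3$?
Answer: $\frac{101913}{4} \approx 25478.0$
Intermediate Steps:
$T = - \frac{5}{4}$ ($T = 5 \left(- \frac{1}{4}\right) = - \frac{5}{4} \approx -1.25$)
$a{\left(v,r \right)} = 6$
$G = \frac{49}{4}$ ($G = 7 \left(3 - \frac{5}{4}\right) = 7 \cdot \frac{7}{4} = \frac{49}{4} \approx 12.25$)
$D{\left(p \right)} = \frac{49}{4}$
$25466 + D{\left(\frac{a{\left(3,0 \right)}}{-99} + \frac{52}{-9} \right)} = 25466 + \frac{49}{4} = \frac{101913}{4}$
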